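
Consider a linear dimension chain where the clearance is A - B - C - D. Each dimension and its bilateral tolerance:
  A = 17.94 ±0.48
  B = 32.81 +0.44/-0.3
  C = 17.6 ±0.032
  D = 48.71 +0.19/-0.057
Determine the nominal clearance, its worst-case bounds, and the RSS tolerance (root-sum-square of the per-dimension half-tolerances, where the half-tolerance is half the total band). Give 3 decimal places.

Stack each dimension's contribution:
  +A: nom +17.940 → Σnom=17.940; wc +0.480/-0.480 → slack +0.480/-0.480; half-tol=0.480, Σhalf²=0.230400
  -B: nom -32.810 → Σnom=-14.870; wc +0.300/-0.440 → slack +0.780/-0.920; half-tol=0.370, Σhalf²=0.367300
  -C: nom -17.600 → Σnom=-32.470; wc +0.032/-0.032 → slack +0.812/-0.952; half-tol=0.032, Σhalf²=0.368324
  -D: nom -48.710 → Σnom=-81.180; wc +0.057/-0.190 → slack +0.869/-1.142; half-tol=0.123, Σhalf²=0.383576
Nominal = -81.180. Worst-case = [-81.180 - 1.142, -81.180 + 0.869] = [-82.322, -80.311]. RSS = √0.383576 = 0.619.

nominal=-81.180 wc=[-82.322,-80.311] rss=0.619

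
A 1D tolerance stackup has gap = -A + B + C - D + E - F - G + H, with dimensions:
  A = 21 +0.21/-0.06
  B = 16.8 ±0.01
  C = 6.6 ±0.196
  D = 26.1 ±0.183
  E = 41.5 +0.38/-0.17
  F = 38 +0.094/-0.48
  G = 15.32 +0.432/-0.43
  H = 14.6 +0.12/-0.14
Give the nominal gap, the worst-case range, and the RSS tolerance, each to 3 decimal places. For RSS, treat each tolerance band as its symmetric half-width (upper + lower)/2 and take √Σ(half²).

Stack each dimension's contribution:
  -A: nom -21.000 → Σnom=-21.000; wc +0.060/-0.210 → slack +0.060/-0.210; half-tol=0.135, Σhalf²=0.018225
  +B: nom +16.800 → Σnom=-4.200; wc +0.010/-0.010 → slack +0.070/-0.220; half-tol=0.010, Σhalf²=0.018325
  +C: nom +6.600 → Σnom=2.400; wc +0.196/-0.196 → slack +0.266/-0.416; half-tol=0.196, Σhalf²=0.056741
  -D: nom -26.100 → Σnom=-23.700; wc +0.183/-0.183 → slack +0.449/-0.599; half-tol=0.183, Σhalf²=0.090230
  +E: nom +41.500 → Σnom=17.800; wc +0.380/-0.170 → slack +0.829/-0.769; half-tol=0.275, Σhalf²=0.165855
  -F: nom -38.000 → Σnom=-20.200; wc +0.480/-0.094 → slack +1.309/-0.863; half-tol=0.287, Σhalf²=0.248224
  -G: nom -15.320 → Σnom=-35.520; wc +0.430/-0.432 → slack +1.739/-1.295; half-tol=0.431, Σhalf²=0.433985
  +H: nom +14.600 → Σnom=-20.920; wc +0.120/-0.140 → slack +1.859/-1.435; half-tol=0.130, Σhalf²=0.450885
Nominal = -20.920. Worst-case = [-20.920 - 1.435, -20.920 + 1.859] = [-22.355, -19.061]. RSS = √0.450885 = 0.671.

nominal=-20.920 wc=[-22.355,-19.061] rss=0.671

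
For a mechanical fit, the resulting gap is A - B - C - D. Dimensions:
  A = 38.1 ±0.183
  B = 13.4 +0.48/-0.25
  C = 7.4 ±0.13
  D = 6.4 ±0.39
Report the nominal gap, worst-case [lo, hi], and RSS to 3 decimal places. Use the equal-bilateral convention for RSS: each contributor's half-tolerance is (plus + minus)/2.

Stack each dimension's contribution:
  +A: nom +38.100 → Σnom=38.100; wc +0.183/-0.183 → slack +0.183/-0.183; half-tol=0.183, Σhalf²=0.033489
  -B: nom -13.400 → Σnom=24.700; wc +0.250/-0.480 → slack +0.433/-0.663; half-tol=0.365, Σhalf²=0.166714
  -C: nom -7.400 → Σnom=17.300; wc +0.130/-0.130 → slack +0.563/-0.793; half-tol=0.130, Σhalf²=0.183614
  -D: nom -6.400 → Σnom=10.900; wc +0.390/-0.390 → slack +0.953/-1.183; half-tol=0.390, Σhalf²=0.335714
Nominal = 10.900. Worst-case = [10.900 - 1.183, 10.900 + 0.953] = [9.717, 11.853]. RSS = √0.335714 = 0.579.

nominal=10.900 wc=[9.717,11.853] rss=0.579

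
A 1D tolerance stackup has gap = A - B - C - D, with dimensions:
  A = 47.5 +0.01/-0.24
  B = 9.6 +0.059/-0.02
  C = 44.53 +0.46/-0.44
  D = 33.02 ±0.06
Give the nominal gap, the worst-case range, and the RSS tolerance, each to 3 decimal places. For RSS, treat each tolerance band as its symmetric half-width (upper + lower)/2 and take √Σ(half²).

nominal=-39.650 wc=[-40.469,-39.120] rss=0.473

Stack each dimension's contribution:
  +A: nom +47.500 → Σnom=47.500; wc +0.010/-0.240 → slack +0.010/-0.240; half-tol=0.125, Σhalf²=0.015625
  -B: nom -9.600 → Σnom=37.900; wc +0.020/-0.059 → slack +0.030/-0.299; half-tol=0.040, Σhalf²=0.017185
  -C: nom -44.530 → Σnom=-6.630; wc +0.440/-0.460 → slack +0.470/-0.759; half-tol=0.450, Σhalf²=0.219685
  -D: nom -33.020 → Σnom=-39.650; wc +0.060/-0.060 → slack +0.530/-0.819; half-tol=0.060, Σhalf²=0.223285
Nominal = -39.650. Worst-case = [-39.650 - 0.819, -39.650 + 0.530] = [-40.469, -39.120]. RSS = √0.223285 = 0.473.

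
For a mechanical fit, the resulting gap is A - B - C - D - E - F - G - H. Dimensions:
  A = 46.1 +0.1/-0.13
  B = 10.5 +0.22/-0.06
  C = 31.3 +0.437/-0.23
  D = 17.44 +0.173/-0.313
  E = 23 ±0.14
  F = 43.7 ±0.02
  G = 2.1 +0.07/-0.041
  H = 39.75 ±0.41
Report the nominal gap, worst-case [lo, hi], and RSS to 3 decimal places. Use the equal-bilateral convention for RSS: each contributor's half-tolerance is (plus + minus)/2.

Stack each dimension's contribution:
  +A: nom +46.100 → Σnom=46.100; wc +0.100/-0.130 → slack +0.100/-0.130; half-tol=0.115, Σhalf²=0.013225
  -B: nom -10.500 → Σnom=35.600; wc +0.060/-0.220 → slack +0.160/-0.350; half-tol=0.140, Σhalf²=0.032825
  -C: nom -31.300 → Σnom=4.300; wc +0.230/-0.437 → slack +0.390/-0.787; half-tol=0.334, Σhalf²=0.144047
  -D: nom -17.440 → Σnom=-13.140; wc +0.313/-0.173 → slack +0.703/-0.960; half-tol=0.243, Σhalf²=0.203096
  -E: nom -23.000 → Σnom=-36.140; wc +0.140/-0.140 → slack +0.843/-1.100; half-tol=0.140, Σhalf²=0.222696
  -F: nom -43.700 → Σnom=-79.840; wc +0.020/-0.020 → slack +0.863/-1.120; half-tol=0.020, Σhalf²=0.223096
  -G: nom -2.100 → Σnom=-81.940; wc +0.041/-0.070 → slack +0.904/-1.190; half-tol=0.056, Σhalf²=0.226177
  -H: nom -39.750 → Σnom=-121.690; wc +0.410/-0.410 → slack +1.314/-1.600; half-tol=0.410, Σhalf²=0.394277
Nominal = -121.690. Worst-case = [-121.690 - 1.600, -121.690 + 1.314] = [-123.290, -120.376]. RSS = √0.394277 = 0.628.

nominal=-121.690 wc=[-123.290,-120.376] rss=0.628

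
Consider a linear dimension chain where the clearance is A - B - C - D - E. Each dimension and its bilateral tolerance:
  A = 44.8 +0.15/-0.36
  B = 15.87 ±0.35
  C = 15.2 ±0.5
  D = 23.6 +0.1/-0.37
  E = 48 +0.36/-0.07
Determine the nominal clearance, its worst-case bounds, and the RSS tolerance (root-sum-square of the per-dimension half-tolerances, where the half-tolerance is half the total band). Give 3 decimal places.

Stack each dimension's contribution:
  +A: nom +44.800 → Σnom=44.800; wc +0.150/-0.360 → slack +0.150/-0.360; half-tol=0.255, Σhalf²=0.065025
  -B: nom -15.870 → Σnom=28.930; wc +0.350/-0.350 → slack +0.500/-0.710; half-tol=0.350, Σhalf²=0.187525
  -C: nom -15.200 → Σnom=13.730; wc +0.500/-0.500 → slack +1.000/-1.210; half-tol=0.500, Σhalf²=0.437525
  -D: nom -23.600 → Σnom=-9.870; wc +0.370/-0.100 → slack +1.370/-1.310; half-tol=0.235, Σhalf²=0.492750
  -E: nom -48.000 → Σnom=-57.870; wc +0.070/-0.360 → slack +1.440/-1.670; half-tol=0.215, Σhalf²=0.538975
Nominal = -57.870. Worst-case = [-57.870 - 1.670, -57.870 + 1.440] = [-59.540, -56.430]. RSS = √0.538975 = 0.734.

nominal=-57.870 wc=[-59.540,-56.430] rss=0.734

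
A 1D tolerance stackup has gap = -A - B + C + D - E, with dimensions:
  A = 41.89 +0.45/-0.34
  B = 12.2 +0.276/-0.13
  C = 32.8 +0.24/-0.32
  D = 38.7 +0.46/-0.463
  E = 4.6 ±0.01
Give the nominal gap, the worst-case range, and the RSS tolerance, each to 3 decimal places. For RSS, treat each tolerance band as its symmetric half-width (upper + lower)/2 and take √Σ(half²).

nominal=12.810 wc=[11.291,13.990] rss=0.699

Stack each dimension's contribution:
  -A: nom -41.890 → Σnom=-41.890; wc +0.340/-0.450 → slack +0.340/-0.450; half-tol=0.395, Σhalf²=0.156025
  -B: nom -12.200 → Σnom=-54.090; wc +0.130/-0.276 → slack +0.470/-0.726; half-tol=0.203, Σhalf²=0.197234
  +C: nom +32.800 → Σnom=-21.290; wc +0.240/-0.320 → slack +0.710/-1.046; half-tol=0.280, Σhalf²=0.275634
  +D: nom +38.700 → Σnom=17.410; wc +0.460/-0.463 → slack +1.170/-1.509; half-tol=0.462, Σhalf²=0.488616
  -E: nom -4.600 → Σnom=12.810; wc +0.010/-0.010 → slack +1.180/-1.519; half-tol=0.010, Σhalf²=0.488716
Nominal = 12.810. Worst-case = [12.810 - 1.519, 12.810 + 1.180] = [11.291, 13.990]. RSS = √0.488716 = 0.699.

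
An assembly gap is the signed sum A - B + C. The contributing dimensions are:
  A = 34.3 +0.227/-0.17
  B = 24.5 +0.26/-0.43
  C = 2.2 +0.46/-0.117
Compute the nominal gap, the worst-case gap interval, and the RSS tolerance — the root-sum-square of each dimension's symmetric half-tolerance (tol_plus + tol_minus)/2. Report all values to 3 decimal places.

nominal=12.000 wc=[11.453,13.117] rss=0.492

Stack each dimension's contribution:
  +A: nom +34.300 → Σnom=34.300; wc +0.227/-0.170 → slack +0.227/-0.170; half-tol=0.199, Σhalf²=0.039402
  -B: nom -24.500 → Σnom=9.800; wc +0.430/-0.260 → slack +0.657/-0.430; half-tol=0.345, Σhalf²=0.158427
  +C: nom +2.200 → Σnom=12.000; wc +0.460/-0.117 → slack +1.117/-0.547; half-tol=0.289, Σhalf²=0.241660
Nominal = 12.000. Worst-case = [12.000 - 0.547, 12.000 + 1.117] = [11.453, 13.117]. RSS = √0.241660 = 0.492.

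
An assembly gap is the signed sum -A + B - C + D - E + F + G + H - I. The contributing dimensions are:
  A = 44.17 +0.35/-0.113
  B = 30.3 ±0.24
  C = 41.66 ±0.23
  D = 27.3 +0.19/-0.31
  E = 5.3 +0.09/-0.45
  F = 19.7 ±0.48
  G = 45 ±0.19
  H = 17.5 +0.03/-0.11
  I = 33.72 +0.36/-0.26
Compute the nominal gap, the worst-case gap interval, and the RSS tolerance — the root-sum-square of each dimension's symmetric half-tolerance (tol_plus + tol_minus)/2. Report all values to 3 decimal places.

Stack each dimension's contribution:
  -A: nom -44.170 → Σnom=-44.170; wc +0.113/-0.350 → slack +0.113/-0.350; half-tol=0.231, Σhalf²=0.053592
  +B: nom +30.300 → Σnom=-13.870; wc +0.240/-0.240 → slack +0.353/-0.590; half-tol=0.240, Σhalf²=0.111192
  -C: nom -41.660 → Σnom=-55.530; wc +0.230/-0.230 → slack +0.583/-0.820; half-tol=0.230, Σhalf²=0.164092
  +D: nom +27.300 → Σnom=-28.230; wc +0.190/-0.310 → slack +0.773/-1.130; half-tol=0.250, Σhalf²=0.226592
  -E: nom -5.300 → Σnom=-33.530; wc +0.450/-0.090 → slack +1.223/-1.220; half-tol=0.270, Σhalf²=0.299492
  +F: nom +19.700 → Σnom=-13.830; wc +0.480/-0.480 → slack +1.703/-1.700; half-tol=0.480, Σhalf²=0.529892
  +G: nom +45.000 → Σnom=31.170; wc +0.190/-0.190 → slack +1.893/-1.890; half-tol=0.190, Σhalf²=0.565992
  +H: nom +17.500 → Σnom=48.670; wc +0.030/-0.110 → slack +1.923/-2.000; half-tol=0.070, Σhalf²=0.570892
  -I: nom -33.720 → Σnom=14.950; wc +0.260/-0.360 → slack +2.183/-2.360; half-tol=0.310, Σhalf²=0.666992
Nominal = 14.950. Worst-case = [14.950 - 2.360, 14.950 + 2.183] = [12.590, 17.133]. RSS = √0.666992 = 0.817.

nominal=14.950 wc=[12.590,17.133] rss=0.817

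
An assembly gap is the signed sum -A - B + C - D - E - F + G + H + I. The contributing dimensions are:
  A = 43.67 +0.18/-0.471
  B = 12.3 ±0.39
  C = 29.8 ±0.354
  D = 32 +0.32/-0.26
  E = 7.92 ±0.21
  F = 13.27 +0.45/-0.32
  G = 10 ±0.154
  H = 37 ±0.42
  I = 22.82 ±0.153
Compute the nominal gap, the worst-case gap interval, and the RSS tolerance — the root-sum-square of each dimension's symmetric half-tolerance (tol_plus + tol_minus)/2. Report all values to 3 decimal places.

Stack each dimension's contribution:
  -A: nom -43.670 → Σnom=-43.670; wc +0.471/-0.180 → slack +0.471/-0.180; half-tol=0.326, Σhalf²=0.105950
  -B: nom -12.300 → Σnom=-55.970; wc +0.390/-0.390 → slack +0.861/-0.570; half-tol=0.390, Σhalf²=0.258050
  +C: nom +29.800 → Σnom=-26.170; wc +0.354/-0.354 → slack +1.215/-0.924; half-tol=0.354, Σhalf²=0.383366
  -D: nom -32.000 → Σnom=-58.170; wc +0.260/-0.320 → slack +1.475/-1.244; half-tol=0.290, Σhalf²=0.467466
  -E: nom -7.920 → Σnom=-66.090; wc +0.210/-0.210 → slack +1.685/-1.454; half-tol=0.210, Σhalf²=0.511566
  -F: nom -13.270 → Σnom=-79.360; wc +0.320/-0.450 → slack +2.005/-1.904; half-tol=0.385, Σhalf²=0.659791
  +G: nom +10.000 → Σnom=-69.360; wc +0.154/-0.154 → slack +2.159/-2.058; half-tol=0.154, Σhalf²=0.683507
  +H: nom +37.000 → Σnom=-32.360; wc +0.420/-0.420 → slack +2.579/-2.478; half-tol=0.420, Σhalf²=0.859907
  +I: nom +22.820 → Σnom=-9.540; wc +0.153/-0.153 → slack +2.732/-2.631; half-tol=0.153, Σhalf²=0.883316
Nominal = -9.540. Worst-case = [-9.540 - 2.631, -9.540 + 2.732] = [-12.171, -6.808]. RSS = √0.883316 = 0.940.

nominal=-9.540 wc=[-12.171,-6.808] rss=0.940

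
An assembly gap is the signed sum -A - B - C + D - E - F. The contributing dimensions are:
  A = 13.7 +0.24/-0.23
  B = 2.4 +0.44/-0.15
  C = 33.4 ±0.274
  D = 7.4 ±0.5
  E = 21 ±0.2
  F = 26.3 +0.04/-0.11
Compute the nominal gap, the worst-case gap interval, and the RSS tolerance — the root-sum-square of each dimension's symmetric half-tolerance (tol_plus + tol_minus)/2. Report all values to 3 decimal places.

nominal=-89.400 wc=[-91.094,-87.936] rss=0.716

Stack each dimension's contribution:
  -A: nom -13.700 → Σnom=-13.700; wc +0.230/-0.240 → slack +0.230/-0.240; half-tol=0.235, Σhalf²=0.055225
  -B: nom -2.400 → Σnom=-16.100; wc +0.150/-0.440 → slack +0.380/-0.680; half-tol=0.295, Σhalf²=0.142250
  -C: nom -33.400 → Σnom=-49.500; wc +0.274/-0.274 → slack +0.654/-0.954; half-tol=0.274, Σhalf²=0.217326
  +D: nom +7.400 → Σnom=-42.100; wc +0.500/-0.500 → slack +1.154/-1.454; half-tol=0.500, Σhalf²=0.467326
  -E: nom -21.000 → Σnom=-63.100; wc +0.200/-0.200 → slack +1.354/-1.654; half-tol=0.200, Σhalf²=0.507326
  -F: nom -26.300 → Σnom=-89.400; wc +0.110/-0.040 → slack +1.464/-1.694; half-tol=0.075, Σhalf²=0.512951
Nominal = -89.400. Worst-case = [-89.400 - 1.694, -89.400 + 1.464] = [-91.094, -87.936]. RSS = √0.512951 = 0.716.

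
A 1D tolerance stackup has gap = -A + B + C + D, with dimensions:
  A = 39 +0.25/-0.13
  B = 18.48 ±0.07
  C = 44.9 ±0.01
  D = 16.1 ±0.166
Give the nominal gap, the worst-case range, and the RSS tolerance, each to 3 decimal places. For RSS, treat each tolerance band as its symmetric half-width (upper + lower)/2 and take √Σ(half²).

Stack each dimension's contribution:
  -A: nom -39.000 → Σnom=-39.000; wc +0.130/-0.250 → slack +0.130/-0.250; half-tol=0.190, Σhalf²=0.036100
  +B: nom +18.480 → Σnom=-20.520; wc +0.070/-0.070 → slack +0.200/-0.320; half-tol=0.070, Σhalf²=0.041000
  +C: nom +44.900 → Σnom=24.380; wc +0.010/-0.010 → slack +0.210/-0.330; half-tol=0.010, Σhalf²=0.041100
  +D: nom +16.100 → Σnom=40.480; wc +0.166/-0.166 → slack +0.376/-0.496; half-tol=0.166, Σhalf²=0.068656
Nominal = 40.480. Worst-case = [40.480 - 0.496, 40.480 + 0.376] = [39.984, 40.856]. RSS = √0.068656 = 0.262.

nominal=40.480 wc=[39.984,40.856] rss=0.262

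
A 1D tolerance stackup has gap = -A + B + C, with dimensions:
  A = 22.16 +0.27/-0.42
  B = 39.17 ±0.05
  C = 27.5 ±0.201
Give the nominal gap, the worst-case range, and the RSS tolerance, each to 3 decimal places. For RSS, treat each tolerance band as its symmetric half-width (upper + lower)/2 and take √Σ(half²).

Stack each dimension's contribution:
  -A: nom -22.160 → Σnom=-22.160; wc +0.420/-0.270 → slack +0.420/-0.270; half-tol=0.345, Σhalf²=0.119025
  +B: nom +39.170 → Σnom=17.010; wc +0.050/-0.050 → slack +0.470/-0.320; half-tol=0.050, Σhalf²=0.121525
  +C: nom +27.500 → Σnom=44.510; wc +0.201/-0.201 → slack +0.671/-0.521; half-tol=0.201, Σhalf²=0.161926
Nominal = 44.510. Worst-case = [44.510 - 0.521, 44.510 + 0.671] = [43.989, 45.181]. RSS = √0.161926 = 0.402.

nominal=44.510 wc=[43.989,45.181] rss=0.402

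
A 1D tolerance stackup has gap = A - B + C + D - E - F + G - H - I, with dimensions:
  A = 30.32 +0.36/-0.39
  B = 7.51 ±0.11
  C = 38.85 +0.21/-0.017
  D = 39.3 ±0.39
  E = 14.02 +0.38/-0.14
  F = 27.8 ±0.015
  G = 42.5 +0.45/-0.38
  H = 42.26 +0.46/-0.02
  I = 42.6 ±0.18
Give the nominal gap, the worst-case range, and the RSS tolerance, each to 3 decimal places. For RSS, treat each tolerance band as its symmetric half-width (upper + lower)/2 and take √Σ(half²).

nominal=16.780 wc=[14.458,18.655] rss=0.805

Stack each dimension's contribution:
  +A: nom +30.320 → Σnom=30.320; wc +0.360/-0.390 → slack +0.360/-0.390; half-tol=0.375, Σhalf²=0.140625
  -B: nom -7.510 → Σnom=22.810; wc +0.110/-0.110 → slack +0.470/-0.500; half-tol=0.110, Σhalf²=0.152725
  +C: nom +38.850 → Σnom=61.660; wc +0.210/-0.017 → slack +0.680/-0.517; half-tol=0.113, Σhalf²=0.165607
  +D: nom +39.300 → Σnom=100.960; wc +0.390/-0.390 → slack +1.070/-0.907; half-tol=0.390, Σhalf²=0.317707
  -E: nom -14.020 → Σnom=86.940; wc +0.140/-0.380 → slack +1.210/-1.287; half-tol=0.260, Σhalf²=0.385307
  -F: nom -27.800 → Σnom=59.140; wc +0.015/-0.015 → slack +1.225/-1.302; half-tol=0.015, Σhalf²=0.385532
  +G: nom +42.500 → Σnom=101.640; wc +0.450/-0.380 → slack +1.675/-1.682; half-tol=0.415, Σhalf²=0.557757
  -H: nom -42.260 → Σnom=59.380; wc +0.020/-0.460 → slack +1.695/-2.142; half-tol=0.240, Σhalf²=0.615357
  -I: nom -42.600 → Σnom=16.780; wc +0.180/-0.180 → slack +1.875/-2.322; half-tol=0.180, Σhalf²=0.647757
Nominal = 16.780. Worst-case = [16.780 - 2.322, 16.780 + 1.875] = [14.458, 18.655]. RSS = √0.647757 = 0.805.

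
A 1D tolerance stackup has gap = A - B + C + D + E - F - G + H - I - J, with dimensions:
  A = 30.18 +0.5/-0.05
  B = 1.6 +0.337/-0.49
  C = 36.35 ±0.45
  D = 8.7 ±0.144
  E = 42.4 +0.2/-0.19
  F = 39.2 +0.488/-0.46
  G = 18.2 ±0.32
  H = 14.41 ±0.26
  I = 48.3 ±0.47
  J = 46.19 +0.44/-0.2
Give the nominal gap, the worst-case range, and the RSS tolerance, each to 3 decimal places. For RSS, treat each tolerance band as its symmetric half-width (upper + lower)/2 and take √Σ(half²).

nominal=-21.450 wc=[-24.599,-17.956] rss=1.107

Stack each dimension's contribution:
  +A: nom +30.180 → Σnom=30.180; wc +0.500/-0.050 → slack +0.500/-0.050; half-tol=0.275, Σhalf²=0.075625
  -B: nom -1.600 → Σnom=28.580; wc +0.490/-0.337 → slack +0.990/-0.387; half-tol=0.413, Σhalf²=0.246607
  +C: nom +36.350 → Σnom=64.930; wc +0.450/-0.450 → slack +1.440/-0.837; half-tol=0.450, Σhalf²=0.449107
  +D: nom +8.700 → Σnom=73.630; wc +0.144/-0.144 → slack +1.584/-0.981; half-tol=0.144, Σhalf²=0.469843
  +E: nom +42.400 → Σnom=116.030; wc +0.200/-0.190 → slack +1.784/-1.171; half-tol=0.195, Σhalf²=0.507868
  -F: nom -39.200 → Σnom=76.830; wc +0.460/-0.488 → slack +2.244/-1.659; half-tol=0.474, Σhalf²=0.732544
  -G: nom -18.200 → Σnom=58.630; wc +0.320/-0.320 → slack +2.564/-1.979; half-tol=0.320, Σhalf²=0.834944
  +H: nom +14.410 → Σnom=73.040; wc +0.260/-0.260 → slack +2.824/-2.239; half-tol=0.260, Σhalf²=0.902544
  -I: nom -48.300 → Σnom=24.740; wc +0.470/-0.470 → slack +3.294/-2.709; half-tol=0.470, Σhalf²=1.123444
  -J: nom -46.190 → Σnom=-21.450; wc +0.200/-0.440 → slack +3.494/-3.149; half-tol=0.320, Σhalf²=1.225844
Nominal = -21.450. Worst-case = [-21.450 - 3.149, -21.450 + 3.494] = [-24.599, -17.956]. RSS = √1.225844 = 1.107.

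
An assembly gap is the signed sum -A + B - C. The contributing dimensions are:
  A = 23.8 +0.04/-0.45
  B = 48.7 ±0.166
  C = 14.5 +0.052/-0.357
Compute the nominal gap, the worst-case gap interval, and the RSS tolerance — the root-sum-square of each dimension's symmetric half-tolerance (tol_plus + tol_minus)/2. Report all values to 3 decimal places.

nominal=10.400 wc=[10.142,11.373] rss=0.360

Stack each dimension's contribution:
  -A: nom -23.800 → Σnom=-23.800; wc +0.450/-0.040 → slack +0.450/-0.040; half-tol=0.245, Σhalf²=0.060025
  +B: nom +48.700 → Σnom=24.900; wc +0.166/-0.166 → slack +0.616/-0.206; half-tol=0.166, Σhalf²=0.087581
  -C: nom -14.500 → Σnom=10.400; wc +0.357/-0.052 → slack +0.973/-0.258; half-tol=0.204, Σhalf²=0.129401
Nominal = 10.400. Worst-case = [10.400 - 0.258, 10.400 + 0.973] = [10.142, 11.373]. RSS = √0.129401 = 0.360.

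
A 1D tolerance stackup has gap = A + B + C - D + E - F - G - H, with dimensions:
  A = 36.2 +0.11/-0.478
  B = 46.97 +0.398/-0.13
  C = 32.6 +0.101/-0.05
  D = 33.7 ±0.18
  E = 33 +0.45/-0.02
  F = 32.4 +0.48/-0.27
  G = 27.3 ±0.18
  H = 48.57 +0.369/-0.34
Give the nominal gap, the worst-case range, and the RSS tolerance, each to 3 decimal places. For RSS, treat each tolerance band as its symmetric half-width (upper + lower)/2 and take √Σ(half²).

nominal=6.800 wc=[4.913,8.829] rss=0.740

Stack each dimension's contribution:
  +A: nom +36.200 → Σnom=36.200; wc +0.110/-0.478 → slack +0.110/-0.478; half-tol=0.294, Σhalf²=0.086436
  +B: nom +46.970 → Σnom=83.170; wc +0.398/-0.130 → slack +0.508/-0.608; half-tol=0.264, Σhalf²=0.156132
  +C: nom +32.600 → Σnom=115.770; wc +0.101/-0.050 → slack +0.609/-0.658; half-tol=0.076, Σhalf²=0.161832
  -D: nom -33.700 → Σnom=82.070; wc +0.180/-0.180 → slack +0.789/-0.838; half-tol=0.180, Σhalf²=0.194232
  +E: nom +33.000 → Σnom=115.070; wc +0.450/-0.020 → slack +1.239/-0.858; half-tol=0.235, Σhalf²=0.249457
  -F: nom -32.400 → Σnom=82.670; wc +0.270/-0.480 → slack +1.509/-1.338; half-tol=0.375, Σhalf²=0.390082
  -G: nom -27.300 → Σnom=55.370; wc +0.180/-0.180 → slack +1.689/-1.518; half-tol=0.180, Σhalf²=0.422482
  -H: nom -48.570 → Σnom=6.800; wc +0.340/-0.369 → slack +2.029/-1.887; half-tol=0.355, Σhalf²=0.548153
Nominal = 6.800. Worst-case = [6.800 - 1.887, 6.800 + 2.029] = [4.913, 8.829]. RSS = √0.548153 = 0.740.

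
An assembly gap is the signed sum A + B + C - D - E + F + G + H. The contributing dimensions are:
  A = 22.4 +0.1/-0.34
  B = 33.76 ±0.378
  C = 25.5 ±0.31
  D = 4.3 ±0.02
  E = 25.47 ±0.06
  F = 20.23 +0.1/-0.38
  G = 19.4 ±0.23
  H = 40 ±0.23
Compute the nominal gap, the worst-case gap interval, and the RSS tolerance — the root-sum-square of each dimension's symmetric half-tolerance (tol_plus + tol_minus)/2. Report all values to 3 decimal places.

nominal=131.520 wc=[129.572,132.948] rss=0.674

Stack each dimension's contribution:
  +A: nom +22.400 → Σnom=22.400; wc +0.100/-0.340 → slack +0.100/-0.340; half-tol=0.220, Σhalf²=0.048400
  +B: nom +33.760 → Σnom=56.160; wc +0.378/-0.378 → slack +0.478/-0.718; half-tol=0.378, Σhalf²=0.191284
  +C: nom +25.500 → Σnom=81.660; wc +0.310/-0.310 → slack +0.788/-1.028; half-tol=0.310, Σhalf²=0.287384
  -D: nom -4.300 → Σnom=77.360; wc +0.020/-0.020 → slack +0.808/-1.048; half-tol=0.020, Σhalf²=0.287784
  -E: nom -25.470 → Σnom=51.890; wc +0.060/-0.060 → slack +0.868/-1.108; half-tol=0.060, Σhalf²=0.291384
  +F: nom +20.230 → Σnom=72.120; wc +0.100/-0.380 → slack +0.968/-1.488; half-tol=0.240, Σhalf²=0.348984
  +G: nom +19.400 → Σnom=91.520; wc +0.230/-0.230 → slack +1.198/-1.718; half-tol=0.230, Σhalf²=0.401884
  +H: nom +40.000 → Σnom=131.520; wc +0.230/-0.230 → slack +1.428/-1.948; half-tol=0.230, Σhalf²=0.454784
Nominal = 131.520. Worst-case = [131.520 - 1.948, 131.520 + 1.428] = [129.572, 132.948]. RSS = √0.454784 = 0.674.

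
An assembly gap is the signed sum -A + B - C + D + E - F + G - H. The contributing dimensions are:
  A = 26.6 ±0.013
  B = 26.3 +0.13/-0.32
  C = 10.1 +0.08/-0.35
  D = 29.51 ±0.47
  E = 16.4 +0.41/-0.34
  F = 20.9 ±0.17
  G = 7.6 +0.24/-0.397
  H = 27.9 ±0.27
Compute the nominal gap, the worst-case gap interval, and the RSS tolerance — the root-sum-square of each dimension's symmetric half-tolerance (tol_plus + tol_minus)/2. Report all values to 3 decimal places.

Stack each dimension's contribution:
  -A: nom -26.600 → Σnom=-26.600; wc +0.013/-0.013 → slack +0.013/-0.013; half-tol=0.013, Σhalf²=0.000169
  +B: nom +26.300 → Σnom=-0.300; wc +0.130/-0.320 → slack +0.143/-0.333; half-tol=0.225, Σhalf²=0.050794
  -C: nom -10.100 → Σnom=-10.400; wc +0.350/-0.080 → slack +0.493/-0.413; half-tol=0.215, Σhalf²=0.097019
  +D: nom +29.510 → Σnom=19.110; wc +0.470/-0.470 → slack +0.963/-0.883; half-tol=0.470, Σhalf²=0.317919
  +E: nom +16.400 → Σnom=35.510; wc +0.410/-0.340 → slack +1.373/-1.223; half-tol=0.375, Σhalf²=0.458544
  -F: nom -20.900 → Σnom=14.610; wc +0.170/-0.170 → slack +1.543/-1.393; half-tol=0.170, Σhalf²=0.487444
  +G: nom +7.600 → Σnom=22.210; wc +0.240/-0.397 → slack +1.783/-1.790; half-tol=0.319, Σhalf²=0.588886
  -H: nom -27.900 → Σnom=-5.690; wc +0.270/-0.270 → slack +2.053/-2.060; half-tol=0.270, Σhalf²=0.661786
Nominal = -5.690. Worst-case = [-5.690 - 2.060, -5.690 + 2.053] = [-7.750, -3.637]. RSS = √0.661786 = 0.814.

nominal=-5.690 wc=[-7.750,-3.637] rss=0.814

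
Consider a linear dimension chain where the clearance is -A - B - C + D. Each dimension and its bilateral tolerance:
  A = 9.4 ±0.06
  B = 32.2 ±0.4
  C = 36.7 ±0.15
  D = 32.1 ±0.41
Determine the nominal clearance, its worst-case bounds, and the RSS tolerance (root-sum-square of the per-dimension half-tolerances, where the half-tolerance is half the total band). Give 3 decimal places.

nominal=-46.200 wc=[-47.220,-45.180] rss=0.595

Stack each dimension's contribution:
  -A: nom -9.400 → Σnom=-9.400; wc +0.060/-0.060 → slack +0.060/-0.060; half-tol=0.060, Σhalf²=0.003600
  -B: nom -32.200 → Σnom=-41.600; wc +0.400/-0.400 → slack +0.460/-0.460; half-tol=0.400, Σhalf²=0.163600
  -C: nom -36.700 → Σnom=-78.300; wc +0.150/-0.150 → slack +0.610/-0.610; half-tol=0.150, Σhalf²=0.186100
  +D: nom +32.100 → Σnom=-46.200; wc +0.410/-0.410 → slack +1.020/-1.020; half-tol=0.410, Σhalf²=0.354200
Nominal = -46.200. Worst-case = [-46.200 - 1.020, -46.200 + 1.020] = [-47.220, -45.180]. RSS = √0.354200 = 0.595.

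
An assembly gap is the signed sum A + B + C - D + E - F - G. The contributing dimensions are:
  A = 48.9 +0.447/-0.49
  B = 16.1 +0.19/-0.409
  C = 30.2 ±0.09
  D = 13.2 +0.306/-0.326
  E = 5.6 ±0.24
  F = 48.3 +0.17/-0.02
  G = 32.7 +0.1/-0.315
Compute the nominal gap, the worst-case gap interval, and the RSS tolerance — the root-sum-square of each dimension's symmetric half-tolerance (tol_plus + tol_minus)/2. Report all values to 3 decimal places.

nominal=6.600 wc=[4.795,8.228] rss=0.726

Stack each dimension's contribution:
  +A: nom +48.900 → Σnom=48.900; wc +0.447/-0.490 → slack +0.447/-0.490; half-tol=0.469, Σhalf²=0.219492
  +B: nom +16.100 → Σnom=65.000; wc +0.190/-0.409 → slack +0.637/-0.899; half-tol=0.299, Σhalf²=0.309193
  +C: nom +30.200 → Σnom=95.200; wc +0.090/-0.090 → slack +0.727/-0.989; half-tol=0.090, Σhalf²=0.317293
  -D: nom -13.200 → Σnom=82.000; wc +0.326/-0.306 → slack +1.053/-1.295; half-tol=0.316, Σhalf²=0.417149
  +E: nom +5.600 → Σnom=87.600; wc +0.240/-0.240 → slack +1.293/-1.535; half-tol=0.240, Σhalf²=0.474749
  -F: nom -48.300 → Σnom=39.300; wc +0.020/-0.170 → slack +1.313/-1.705; half-tol=0.095, Σhalf²=0.483774
  -G: nom -32.700 → Σnom=6.600; wc +0.315/-0.100 → slack +1.628/-1.805; half-tol=0.208, Σhalf²=0.526830
Nominal = 6.600. Worst-case = [6.600 - 1.805, 6.600 + 1.628] = [4.795, 8.228]. RSS = √0.526830 = 0.726.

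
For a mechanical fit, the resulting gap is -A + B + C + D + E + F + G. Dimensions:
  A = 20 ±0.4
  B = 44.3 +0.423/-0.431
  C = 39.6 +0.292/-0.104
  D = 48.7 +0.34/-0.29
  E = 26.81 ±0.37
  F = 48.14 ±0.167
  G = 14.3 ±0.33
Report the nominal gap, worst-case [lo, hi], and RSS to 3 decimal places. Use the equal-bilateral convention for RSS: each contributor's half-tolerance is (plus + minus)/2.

nominal=201.850 wc=[199.758,204.172] rss=0.869

Stack each dimension's contribution:
  -A: nom -20.000 → Σnom=-20.000; wc +0.400/-0.400 → slack +0.400/-0.400; half-tol=0.400, Σhalf²=0.160000
  +B: nom +44.300 → Σnom=24.300; wc +0.423/-0.431 → slack +0.823/-0.831; half-tol=0.427, Σhalf²=0.342329
  +C: nom +39.600 → Σnom=63.900; wc +0.292/-0.104 → slack +1.115/-0.935; half-tol=0.198, Σhalf²=0.381533
  +D: nom +48.700 → Σnom=112.600; wc +0.340/-0.290 → slack +1.455/-1.225; half-tol=0.315, Σhalf²=0.480758
  +E: nom +26.810 → Σnom=139.410; wc +0.370/-0.370 → slack +1.825/-1.595; half-tol=0.370, Σhalf²=0.617658
  +F: nom +48.140 → Σnom=187.550; wc +0.167/-0.167 → slack +1.992/-1.762; half-tol=0.167, Σhalf²=0.645547
  +G: nom +14.300 → Σnom=201.850; wc +0.330/-0.330 → slack +2.322/-2.092; half-tol=0.330, Σhalf²=0.754447
Nominal = 201.850. Worst-case = [201.850 - 2.092, 201.850 + 2.322] = [199.758, 204.172]. RSS = √0.754447 = 0.869.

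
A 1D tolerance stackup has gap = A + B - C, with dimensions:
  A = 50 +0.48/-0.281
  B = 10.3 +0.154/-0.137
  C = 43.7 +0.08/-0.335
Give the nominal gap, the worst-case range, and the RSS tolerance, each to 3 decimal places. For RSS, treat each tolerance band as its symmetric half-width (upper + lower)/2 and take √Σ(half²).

Stack each dimension's contribution:
  +A: nom +50.000 → Σnom=50.000; wc +0.480/-0.281 → slack +0.480/-0.281; half-tol=0.381, Σhalf²=0.144780
  +B: nom +10.300 → Σnom=60.300; wc +0.154/-0.137 → slack +0.634/-0.418; half-tol=0.146, Σhalf²=0.165951
  -C: nom -43.700 → Σnom=16.600; wc +0.335/-0.080 → slack +0.969/-0.498; half-tol=0.208, Σhalf²=0.209007
Nominal = 16.600. Worst-case = [16.600 - 0.498, 16.600 + 0.969] = [16.102, 17.569]. RSS = √0.209007 = 0.457.

nominal=16.600 wc=[16.102,17.569] rss=0.457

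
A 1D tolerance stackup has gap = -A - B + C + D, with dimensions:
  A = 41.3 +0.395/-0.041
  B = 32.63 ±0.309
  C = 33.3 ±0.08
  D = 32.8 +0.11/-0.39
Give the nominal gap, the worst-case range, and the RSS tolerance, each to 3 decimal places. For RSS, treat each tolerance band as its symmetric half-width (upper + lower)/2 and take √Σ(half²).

nominal=-7.830 wc=[-9.004,-7.290] rss=0.460

Stack each dimension's contribution:
  -A: nom -41.300 → Σnom=-41.300; wc +0.041/-0.395 → slack +0.041/-0.395; half-tol=0.218, Σhalf²=0.047524
  -B: nom -32.630 → Σnom=-73.930; wc +0.309/-0.309 → slack +0.350/-0.704; half-tol=0.309, Σhalf²=0.143005
  +C: nom +33.300 → Σnom=-40.630; wc +0.080/-0.080 → slack +0.430/-0.784; half-tol=0.080, Σhalf²=0.149405
  +D: nom +32.800 → Σnom=-7.830; wc +0.110/-0.390 → slack +0.540/-1.174; half-tol=0.250, Σhalf²=0.211905
Nominal = -7.830. Worst-case = [-7.830 - 1.174, -7.830 + 0.540] = [-9.004, -7.290]. RSS = √0.211905 = 0.460.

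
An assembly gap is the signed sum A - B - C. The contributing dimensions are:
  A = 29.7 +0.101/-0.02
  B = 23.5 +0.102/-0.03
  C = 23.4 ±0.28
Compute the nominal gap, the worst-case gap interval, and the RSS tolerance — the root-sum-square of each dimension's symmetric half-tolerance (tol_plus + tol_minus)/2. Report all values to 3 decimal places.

nominal=-17.200 wc=[-17.602,-16.789] rss=0.294

Stack each dimension's contribution:
  +A: nom +29.700 → Σnom=29.700; wc +0.101/-0.020 → slack +0.101/-0.020; half-tol=0.061, Σhalf²=0.003660
  -B: nom -23.500 → Σnom=6.200; wc +0.030/-0.102 → slack +0.131/-0.122; half-tol=0.066, Σhalf²=0.008016
  -C: nom -23.400 → Σnom=-17.200; wc +0.280/-0.280 → slack +0.411/-0.402; half-tol=0.280, Σhalf²=0.086416
Nominal = -17.200. Worst-case = [-17.200 - 0.402, -17.200 + 0.411] = [-17.602, -16.789]. RSS = √0.086416 = 0.294.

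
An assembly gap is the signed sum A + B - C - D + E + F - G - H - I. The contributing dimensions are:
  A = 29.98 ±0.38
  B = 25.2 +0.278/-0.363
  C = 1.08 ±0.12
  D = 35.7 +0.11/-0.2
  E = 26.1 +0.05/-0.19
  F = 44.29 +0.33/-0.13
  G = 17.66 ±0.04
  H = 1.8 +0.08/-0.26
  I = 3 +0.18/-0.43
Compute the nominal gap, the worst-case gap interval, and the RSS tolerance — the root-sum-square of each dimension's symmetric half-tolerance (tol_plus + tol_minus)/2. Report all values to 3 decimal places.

Stack each dimension's contribution:
  +A: nom +29.980 → Σnom=29.980; wc +0.380/-0.380 → slack +0.380/-0.380; half-tol=0.380, Σhalf²=0.144400
  +B: nom +25.200 → Σnom=55.180; wc +0.278/-0.363 → slack +0.658/-0.743; half-tol=0.321, Σhalf²=0.247120
  -C: nom -1.080 → Σnom=54.100; wc +0.120/-0.120 → slack +0.778/-0.863; half-tol=0.120, Σhalf²=0.261520
  -D: nom -35.700 → Σnom=18.400; wc +0.200/-0.110 → slack +0.978/-0.973; half-tol=0.155, Σhalf²=0.285545
  +E: nom +26.100 → Σnom=44.500; wc +0.050/-0.190 → slack +1.028/-1.163; half-tol=0.120, Σhalf²=0.299945
  +F: nom +44.290 → Σnom=88.790; wc +0.330/-0.130 → slack +1.358/-1.293; half-tol=0.230, Σhalf²=0.352845
  -G: nom -17.660 → Σnom=71.130; wc +0.040/-0.040 → slack +1.398/-1.333; half-tol=0.040, Σhalf²=0.354445
  -H: nom -1.800 → Σnom=69.330; wc +0.260/-0.080 → slack +1.658/-1.413; half-tol=0.170, Σhalf²=0.383345
  -I: nom -3.000 → Σnom=66.330; wc +0.430/-0.180 → slack +2.088/-1.593; half-tol=0.305, Σhalf²=0.476370
Nominal = 66.330. Worst-case = [66.330 - 1.593, 66.330 + 2.088] = [64.737, 68.418]. RSS = √0.476370 = 0.690.

nominal=66.330 wc=[64.737,68.418] rss=0.690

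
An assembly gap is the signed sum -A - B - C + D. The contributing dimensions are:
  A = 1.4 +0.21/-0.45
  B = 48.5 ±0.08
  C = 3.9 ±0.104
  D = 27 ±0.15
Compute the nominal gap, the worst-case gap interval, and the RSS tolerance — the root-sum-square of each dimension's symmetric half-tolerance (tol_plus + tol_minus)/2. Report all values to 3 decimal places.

Stack each dimension's contribution:
  -A: nom -1.400 → Σnom=-1.400; wc +0.450/-0.210 → slack +0.450/-0.210; half-tol=0.330, Σhalf²=0.108900
  -B: nom -48.500 → Σnom=-49.900; wc +0.080/-0.080 → slack +0.530/-0.290; half-tol=0.080, Σhalf²=0.115300
  -C: nom -3.900 → Σnom=-53.800; wc +0.104/-0.104 → slack +0.634/-0.394; half-tol=0.104, Σhalf²=0.126116
  +D: nom +27.000 → Σnom=-26.800; wc +0.150/-0.150 → slack +0.784/-0.544; half-tol=0.150, Σhalf²=0.148616
Nominal = -26.800. Worst-case = [-26.800 - 0.544, -26.800 + 0.784] = [-27.344, -26.016]. RSS = √0.148616 = 0.386.

nominal=-26.800 wc=[-27.344,-26.016] rss=0.386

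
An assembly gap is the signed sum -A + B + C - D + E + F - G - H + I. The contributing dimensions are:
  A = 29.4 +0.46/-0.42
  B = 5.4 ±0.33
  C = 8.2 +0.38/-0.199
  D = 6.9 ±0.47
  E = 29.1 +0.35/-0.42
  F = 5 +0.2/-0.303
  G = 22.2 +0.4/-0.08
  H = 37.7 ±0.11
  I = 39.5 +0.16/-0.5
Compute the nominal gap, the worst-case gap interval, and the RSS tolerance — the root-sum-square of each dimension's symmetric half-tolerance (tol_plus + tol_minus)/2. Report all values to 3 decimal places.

nominal=-9.000 wc=[-12.192,-6.500] rss=0.999

Stack each dimension's contribution:
  -A: nom -29.400 → Σnom=-29.400; wc +0.420/-0.460 → slack +0.420/-0.460; half-tol=0.440, Σhalf²=0.193600
  +B: nom +5.400 → Σnom=-24.000; wc +0.330/-0.330 → slack +0.750/-0.790; half-tol=0.330, Σhalf²=0.302500
  +C: nom +8.200 → Σnom=-15.800; wc +0.380/-0.199 → slack +1.130/-0.989; half-tol=0.289, Σhalf²=0.386310
  -D: nom -6.900 → Σnom=-22.700; wc +0.470/-0.470 → slack +1.600/-1.459; half-tol=0.470, Σhalf²=0.607210
  +E: nom +29.100 → Σnom=6.400; wc +0.350/-0.420 → slack +1.950/-1.879; half-tol=0.385, Σhalf²=0.755435
  +F: nom +5.000 → Σnom=11.400; wc +0.200/-0.303 → slack +2.150/-2.182; half-tol=0.252, Σhalf²=0.818687
  -G: nom -22.200 → Σnom=-10.800; wc +0.080/-0.400 → slack +2.230/-2.582; half-tol=0.240, Σhalf²=0.876287
  -H: nom -37.700 → Σnom=-48.500; wc +0.110/-0.110 → slack +2.340/-2.692; half-tol=0.110, Σhalf²=0.888387
  +I: nom +39.500 → Σnom=-9.000; wc +0.160/-0.500 → slack +2.500/-3.192; half-tol=0.330, Σhalf²=0.997287
Nominal = -9.000. Worst-case = [-9.000 - 3.192, -9.000 + 2.500] = [-12.192, -6.500]. RSS = √0.997287 = 0.999.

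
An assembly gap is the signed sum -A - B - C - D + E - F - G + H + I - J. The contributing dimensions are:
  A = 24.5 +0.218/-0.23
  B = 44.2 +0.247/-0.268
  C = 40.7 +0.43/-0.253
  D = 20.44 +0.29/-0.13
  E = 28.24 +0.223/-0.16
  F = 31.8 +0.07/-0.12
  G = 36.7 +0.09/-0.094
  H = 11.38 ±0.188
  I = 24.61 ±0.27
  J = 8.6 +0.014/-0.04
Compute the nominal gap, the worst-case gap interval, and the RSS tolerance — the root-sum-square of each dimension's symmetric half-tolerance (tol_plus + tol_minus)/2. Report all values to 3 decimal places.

nominal=-142.710 wc=[-144.687,-140.894] rss=0.664

Stack each dimension's contribution:
  -A: nom -24.500 → Σnom=-24.500; wc +0.230/-0.218 → slack +0.230/-0.218; half-tol=0.224, Σhalf²=0.050176
  -B: nom -44.200 → Σnom=-68.700; wc +0.268/-0.247 → slack +0.498/-0.465; half-tol=0.258, Σhalf²=0.116482
  -C: nom -40.700 → Σnom=-109.400; wc +0.253/-0.430 → slack +0.751/-0.895; half-tol=0.342, Σhalf²=0.233105
  -D: nom -20.440 → Σnom=-129.840; wc +0.130/-0.290 → slack +0.881/-1.185; half-tol=0.210, Σhalf²=0.277205
  +E: nom +28.240 → Σnom=-101.600; wc +0.223/-0.160 → slack +1.104/-1.345; half-tol=0.192, Σhalf²=0.313877
  -F: nom -31.800 → Σnom=-133.400; wc +0.120/-0.070 → slack +1.224/-1.415; half-tol=0.095, Σhalf²=0.322902
  -G: nom -36.700 → Σnom=-170.100; wc +0.094/-0.090 → slack +1.318/-1.505; half-tol=0.092, Σhalf²=0.331366
  +H: nom +11.380 → Σnom=-158.720; wc +0.188/-0.188 → slack +1.506/-1.693; half-tol=0.188, Σhalf²=0.366710
  +I: nom +24.610 → Σnom=-134.110; wc +0.270/-0.270 → slack +1.776/-1.963; half-tol=0.270, Σhalf²=0.439610
  -J: nom -8.600 → Σnom=-142.710; wc +0.040/-0.014 → slack +1.816/-1.977; half-tol=0.027, Σhalf²=0.440339
Nominal = -142.710. Worst-case = [-142.710 - 1.977, -142.710 + 1.816] = [-144.687, -140.894]. RSS = √0.440339 = 0.664.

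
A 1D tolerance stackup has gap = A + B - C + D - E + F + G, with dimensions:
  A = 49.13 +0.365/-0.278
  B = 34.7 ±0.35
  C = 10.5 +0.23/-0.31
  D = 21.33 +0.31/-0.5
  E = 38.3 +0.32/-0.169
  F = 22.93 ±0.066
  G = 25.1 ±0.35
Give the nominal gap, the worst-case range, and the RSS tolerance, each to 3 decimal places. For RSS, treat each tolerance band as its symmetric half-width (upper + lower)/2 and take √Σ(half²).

Stack each dimension's contribution:
  +A: nom +49.130 → Σnom=49.130; wc +0.365/-0.278 → slack +0.365/-0.278; half-tol=0.322, Σhalf²=0.103362
  +B: nom +34.700 → Σnom=83.830; wc +0.350/-0.350 → slack +0.715/-0.628; half-tol=0.350, Σhalf²=0.225862
  -C: nom -10.500 → Σnom=73.330; wc +0.310/-0.230 → slack +1.025/-0.858; half-tol=0.270, Σhalf²=0.298762
  +D: nom +21.330 → Σnom=94.660; wc +0.310/-0.500 → slack +1.335/-1.358; half-tol=0.405, Σhalf²=0.462787
  -E: nom -38.300 → Σnom=56.360; wc +0.169/-0.320 → slack +1.504/-1.678; half-tol=0.244, Σhalf²=0.522568
  +F: nom +22.930 → Σnom=79.290; wc +0.066/-0.066 → slack +1.570/-1.744; half-tol=0.066, Σhalf²=0.526924
  +G: nom +25.100 → Σnom=104.390; wc +0.350/-0.350 → slack +1.920/-2.094; half-tol=0.350, Σhalf²=0.649424
Nominal = 104.390. Worst-case = [104.390 - 2.094, 104.390 + 1.920] = [102.296, 106.310]. RSS = √0.649424 = 0.806.

nominal=104.390 wc=[102.296,106.310] rss=0.806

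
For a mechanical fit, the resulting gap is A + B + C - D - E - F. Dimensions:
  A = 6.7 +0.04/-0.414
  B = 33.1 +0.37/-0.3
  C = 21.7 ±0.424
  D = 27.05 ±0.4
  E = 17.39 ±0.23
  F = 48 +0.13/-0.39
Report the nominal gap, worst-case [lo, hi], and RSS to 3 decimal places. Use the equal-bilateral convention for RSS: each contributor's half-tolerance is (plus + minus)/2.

Stack each dimension's contribution:
  +A: nom +6.700 → Σnom=6.700; wc +0.040/-0.414 → slack +0.040/-0.414; half-tol=0.227, Σhalf²=0.051529
  +B: nom +33.100 → Σnom=39.800; wc +0.370/-0.300 → slack +0.410/-0.714; half-tol=0.335, Σhalf²=0.163754
  +C: nom +21.700 → Σnom=61.500; wc +0.424/-0.424 → slack +0.834/-1.138; half-tol=0.424, Σhalf²=0.343530
  -D: nom -27.050 → Σnom=34.450; wc +0.400/-0.400 → slack +1.234/-1.538; half-tol=0.400, Σhalf²=0.503530
  -E: nom -17.390 → Σnom=17.060; wc +0.230/-0.230 → slack +1.464/-1.768; half-tol=0.230, Σhalf²=0.556430
  -F: nom -48.000 → Σnom=-30.940; wc +0.390/-0.130 → slack +1.854/-1.898; half-tol=0.260, Σhalf²=0.624030
Nominal = -30.940. Worst-case = [-30.940 - 1.898, -30.940 + 1.854] = [-32.838, -29.086]. RSS = √0.624030 = 0.790.

nominal=-30.940 wc=[-32.838,-29.086] rss=0.790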